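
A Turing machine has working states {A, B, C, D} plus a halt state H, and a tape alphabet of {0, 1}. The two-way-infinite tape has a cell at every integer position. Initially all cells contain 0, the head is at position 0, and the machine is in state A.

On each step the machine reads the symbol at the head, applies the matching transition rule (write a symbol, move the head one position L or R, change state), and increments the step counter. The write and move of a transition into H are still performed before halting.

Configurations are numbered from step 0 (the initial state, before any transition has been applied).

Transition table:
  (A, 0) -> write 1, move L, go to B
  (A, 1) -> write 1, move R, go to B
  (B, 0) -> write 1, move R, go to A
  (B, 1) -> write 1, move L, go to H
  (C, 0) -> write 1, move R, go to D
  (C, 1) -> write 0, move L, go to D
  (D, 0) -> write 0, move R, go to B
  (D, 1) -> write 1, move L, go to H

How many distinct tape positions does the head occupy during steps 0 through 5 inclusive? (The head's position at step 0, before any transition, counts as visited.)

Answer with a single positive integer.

Step 1: in state A at pos 0, read 0 -> (A,0)->write 1,move L,goto B. Now: state=B, head=-1, tape[-2..1]=0010 (head:  ^)
Step 2: in state B at pos -1, read 0 -> (B,0)->write 1,move R,goto A. Now: state=A, head=0, tape[-2..1]=0110 (head:   ^)
Step 3: in state A at pos 0, read 1 -> (A,1)->write 1,move R,goto B. Now: state=B, head=1, tape[-2..2]=01100 (head:    ^)
Step 4: in state B at pos 1, read 0 -> (B,0)->write 1,move R,goto A. Now: state=A, head=2, tape[-2..3]=011100 (head:     ^)
Step 5: in state A at pos 2, read 0 -> (A,0)->write 1,move L,goto B. Now: state=B, head=1, tape[-2..3]=011110 (head:    ^)
Head positions at steps 0..5: starting at 0, distinct positions visited = {-1, 0, 1, 2} -> 4 position(s)

Answer: 4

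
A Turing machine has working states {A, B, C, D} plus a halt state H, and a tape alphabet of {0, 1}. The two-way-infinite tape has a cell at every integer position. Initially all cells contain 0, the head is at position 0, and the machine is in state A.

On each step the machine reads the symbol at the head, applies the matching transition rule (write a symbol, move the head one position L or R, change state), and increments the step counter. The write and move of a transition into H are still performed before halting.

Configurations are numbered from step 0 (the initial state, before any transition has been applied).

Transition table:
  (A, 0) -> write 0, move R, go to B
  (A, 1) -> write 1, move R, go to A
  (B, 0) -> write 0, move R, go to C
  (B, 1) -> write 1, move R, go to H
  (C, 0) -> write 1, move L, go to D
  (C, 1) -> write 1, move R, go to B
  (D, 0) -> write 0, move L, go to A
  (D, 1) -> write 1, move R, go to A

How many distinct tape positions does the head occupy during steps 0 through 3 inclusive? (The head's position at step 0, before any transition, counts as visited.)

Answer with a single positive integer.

Step 1: in state A at pos 0, read 0 -> (A,0)->write 0,move R,goto B. Now: state=B, head=1, tape[-1..2]=0000 (head:   ^)
Step 2: in state B at pos 1, read 0 -> (B,0)->write 0,move R,goto C. Now: state=C, head=2, tape[-1..3]=00000 (head:    ^)
Step 3: in state C at pos 2, read 0 -> (C,0)->write 1,move L,goto D. Now: state=D, head=1, tape[-1..3]=00010 (head:   ^)
Head positions at steps 0..3: starting at 0, distinct positions visited = {0, 1, 2} -> 3 position(s)

Answer: 3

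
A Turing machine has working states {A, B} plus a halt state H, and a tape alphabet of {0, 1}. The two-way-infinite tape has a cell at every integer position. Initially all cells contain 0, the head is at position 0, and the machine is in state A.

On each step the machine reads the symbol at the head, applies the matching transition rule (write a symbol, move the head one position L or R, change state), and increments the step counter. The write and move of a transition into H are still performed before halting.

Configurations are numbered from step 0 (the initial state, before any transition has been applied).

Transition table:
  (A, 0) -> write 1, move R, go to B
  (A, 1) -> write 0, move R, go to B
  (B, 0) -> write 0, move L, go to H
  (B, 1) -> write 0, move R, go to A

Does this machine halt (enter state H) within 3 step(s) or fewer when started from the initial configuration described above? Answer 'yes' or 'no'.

Step 1: in state A at pos 0, read 0 -> (A,0)->write 1,move R,goto B. Now: state=B, head=1, tape[-1..2]=0100 (head:   ^)
Step 2: in state B at pos 1, read 0 -> (B,0)->write 0,move L,goto H. Now: state=H, head=0, tape[-1..2]=0100 (head:  ^)
State H reached at step 2; 2 <= 3 -> yes

Answer: yes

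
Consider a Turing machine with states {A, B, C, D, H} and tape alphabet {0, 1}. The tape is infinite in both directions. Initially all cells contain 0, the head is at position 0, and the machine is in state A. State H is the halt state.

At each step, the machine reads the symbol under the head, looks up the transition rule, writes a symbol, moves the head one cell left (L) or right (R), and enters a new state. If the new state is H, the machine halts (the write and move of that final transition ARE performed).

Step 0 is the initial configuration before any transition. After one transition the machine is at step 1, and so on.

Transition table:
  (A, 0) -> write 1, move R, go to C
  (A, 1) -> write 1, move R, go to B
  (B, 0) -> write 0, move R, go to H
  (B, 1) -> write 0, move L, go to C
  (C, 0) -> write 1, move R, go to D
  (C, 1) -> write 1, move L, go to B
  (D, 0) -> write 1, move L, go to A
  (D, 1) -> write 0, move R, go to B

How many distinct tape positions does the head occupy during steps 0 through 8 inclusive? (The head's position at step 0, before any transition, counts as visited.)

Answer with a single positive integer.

Step 1: in state A at pos 0, read 0 -> (A,0)->write 1,move R,goto C. Now: state=C, head=1, tape[-1..2]=0100 (head:   ^)
Step 2: in state C at pos 1, read 0 -> (C,0)->write 1,move R,goto D. Now: state=D, head=2, tape[-1..3]=01100 (head:    ^)
Step 3: in state D at pos 2, read 0 -> (D,0)->write 1,move L,goto A. Now: state=A, head=1, tape[-1..3]=01110 (head:   ^)
Step 4: in state A at pos 1, read 1 -> (A,1)->write 1,move R,goto B. Now: state=B, head=2, tape[-1..3]=01110 (head:    ^)
Step 5: in state B at pos 2, read 1 -> (B,1)->write 0,move L,goto C. Now: state=C, head=1, tape[-1..3]=01100 (head:   ^)
Step 6: in state C at pos 1, read 1 -> (C,1)->write 1,move L,goto B. Now: state=B, head=0, tape[-1..3]=01100 (head:  ^)
Step 7: in state B at pos 0, read 1 -> (B,1)->write 0,move L,goto C. Now: state=C, head=-1, tape[-2..3]=000100 (head:  ^)
Step 8: in state C at pos -1, read 0 -> (C,0)->write 1,move R,goto D. Now: state=D, head=0, tape[-2..3]=010100 (head:   ^)
Head positions at steps 0..8: starting at 0, distinct positions visited = {-1, 0, 1, 2} -> 4 position(s)

Answer: 4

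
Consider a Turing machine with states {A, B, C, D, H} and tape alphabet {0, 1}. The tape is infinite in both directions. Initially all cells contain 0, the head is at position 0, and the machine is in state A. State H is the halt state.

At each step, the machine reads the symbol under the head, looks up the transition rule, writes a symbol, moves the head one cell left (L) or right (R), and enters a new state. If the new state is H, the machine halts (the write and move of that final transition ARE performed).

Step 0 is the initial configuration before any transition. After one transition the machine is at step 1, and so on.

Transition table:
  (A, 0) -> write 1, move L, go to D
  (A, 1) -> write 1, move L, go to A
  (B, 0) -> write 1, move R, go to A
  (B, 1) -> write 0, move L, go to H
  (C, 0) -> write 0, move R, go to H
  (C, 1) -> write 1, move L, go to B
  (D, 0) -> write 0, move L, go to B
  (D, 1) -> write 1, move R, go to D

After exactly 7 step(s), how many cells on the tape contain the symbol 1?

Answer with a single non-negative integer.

Step 1: in state A at pos 0, read 0 -> (A,0)->write 1,move L,goto D. Now: state=D, head=-1, tape[-2..1]=0010 (head:  ^)
Step 2: in state D at pos -1, read 0 -> (D,0)->write 0,move L,goto B. Now: state=B, head=-2, tape[-3..1]=00010 (head:  ^)
Step 3: in state B at pos -2, read 0 -> (B,0)->write 1,move R,goto A. Now: state=A, head=-1, tape[-3..1]=01010 (head:   ^)
Step 4: in state A at pos -1, read 0 -> (A,0)->write 1,move L,goto D. Now: state=D, head=-2, tape[-3..1]=01110 (head:  ^)
Step 5: in state D at pos -2, read 1 -> (D,1)->write 1,move R,goto D. Now: state=D, head=-1, tape[-3..1]=01110 (head:   ^)
Step 6: in state D at pos -1, read 1 -> (D,1)->write 1,move R,goto D. Now: state=D, head=0, tape[-3..1]=01110 (head:    ^)
Step 7: in state D at pos 0, read 1 -> (D,1)->write 1,move R,goto D. Now: state=D, head=1, tape[-3..2]=011100 (head:     ^)
Cells containing 1 after step 7: {-2, -1, 0} -> 3 cell(s)

Answer: 3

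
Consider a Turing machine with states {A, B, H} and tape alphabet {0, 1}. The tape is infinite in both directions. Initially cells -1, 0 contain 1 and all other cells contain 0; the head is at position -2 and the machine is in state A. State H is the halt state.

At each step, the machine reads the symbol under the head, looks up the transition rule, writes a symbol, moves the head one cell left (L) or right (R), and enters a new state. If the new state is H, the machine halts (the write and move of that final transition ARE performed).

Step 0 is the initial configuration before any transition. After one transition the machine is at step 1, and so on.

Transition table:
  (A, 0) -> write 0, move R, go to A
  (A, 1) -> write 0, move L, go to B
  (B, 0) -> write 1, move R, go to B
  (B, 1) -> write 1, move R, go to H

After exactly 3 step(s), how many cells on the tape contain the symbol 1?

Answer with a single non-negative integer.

Step 1: in state A at pos -2, read 0 -> (A,0)->write 0,move R,goto A. Now: state=A, head=-1, tape[-3..1]=00110 (head:   ^)
Step 2: in state A at pos -1, read 1 -> (A,1)->write 0,move L,goto B. Now: state=B, head=-2, tape[-3..1]=00010 (head:  ^)
Step 3: in state B at pos -2, read 0 -> (B,0)->write 1,move R,goto B. Now: state=B, head=-1, tape[-3..1]=01010 (head:   ^)
Cells containing 1 after step 3: {-2, 0} -> 2 cell(s)

Answer: 2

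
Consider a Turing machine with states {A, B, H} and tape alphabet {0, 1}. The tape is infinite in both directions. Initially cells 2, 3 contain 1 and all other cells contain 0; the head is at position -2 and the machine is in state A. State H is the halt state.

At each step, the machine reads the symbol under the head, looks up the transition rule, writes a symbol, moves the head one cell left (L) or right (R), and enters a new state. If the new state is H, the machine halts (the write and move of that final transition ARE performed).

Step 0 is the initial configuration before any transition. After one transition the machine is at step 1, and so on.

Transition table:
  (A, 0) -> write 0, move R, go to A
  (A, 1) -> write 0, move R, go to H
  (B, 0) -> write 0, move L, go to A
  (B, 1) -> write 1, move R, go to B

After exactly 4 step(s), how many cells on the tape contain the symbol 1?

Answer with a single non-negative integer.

Answer: 2

Derivation:
Step 1: in state A at pos -2, read 0 -> (A,0)->write 0,move R,goto A. Now: state=A, head=-1, tape[-3..4]=00000110 (head:   ^)
Step 2: in state A at pos -1, read 0 -> (A,0)->write 0,move R,goto A. Now: state=A, head=0, tape[-3..4]=00000110 (head:    ^)
Step 3: in state A at pos 0, read 0 -> (A,0)->write 0,move R,goto A. Now: state=A, head=1, tape[-3..4]=00000110 (head:     ^)
Step 4: in state A at pos 1, read 0 -> (A,0)->write 0,move R,goto A. Now: state=A, head=2, tape[-3..4]=00000110 (head:      ^)
Cells containing 1 after step 4: {2, 3} -> 2 cell(s)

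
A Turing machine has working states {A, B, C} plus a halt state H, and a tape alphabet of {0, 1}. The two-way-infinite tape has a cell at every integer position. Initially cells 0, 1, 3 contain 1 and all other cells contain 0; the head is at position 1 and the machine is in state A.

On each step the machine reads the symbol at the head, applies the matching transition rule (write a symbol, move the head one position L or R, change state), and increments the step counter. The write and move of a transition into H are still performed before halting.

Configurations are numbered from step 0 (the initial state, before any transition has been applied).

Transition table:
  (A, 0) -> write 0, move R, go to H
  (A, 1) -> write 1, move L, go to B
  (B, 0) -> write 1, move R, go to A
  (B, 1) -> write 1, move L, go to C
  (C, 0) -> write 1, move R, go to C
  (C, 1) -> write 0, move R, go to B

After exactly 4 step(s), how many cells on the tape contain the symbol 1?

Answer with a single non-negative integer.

Answer: 3

Derivation:
Step 1: in state A at pos 1, read 1 -> (A,1)->write 1,move L,goto B. Now: state=B, head=0, tape[-1..4]=011010 (head:  ^)
Step 2: in state B at pos 0, read 1 -> (B,1)->write 1,move L,goto C. Now: state=C, head=-1, tape[-2..4]=0011010 (head:  ^)
Step 3: in state C at pos -1, read 0 -> (C,0)->write 1,move R,goto C. Now: state=C, head=0, tape[-2..4]=0111010 (head:   ^)
Step 4: in state C at pos 0, read 1 -> (C,1)->write 0,move R,goto B. Now: state=B, head=1, tape[-2..4]=0101010 (head:    ^)
Cells containing 1 after step 4: {-1, 1, 3} -> 3 cell(s)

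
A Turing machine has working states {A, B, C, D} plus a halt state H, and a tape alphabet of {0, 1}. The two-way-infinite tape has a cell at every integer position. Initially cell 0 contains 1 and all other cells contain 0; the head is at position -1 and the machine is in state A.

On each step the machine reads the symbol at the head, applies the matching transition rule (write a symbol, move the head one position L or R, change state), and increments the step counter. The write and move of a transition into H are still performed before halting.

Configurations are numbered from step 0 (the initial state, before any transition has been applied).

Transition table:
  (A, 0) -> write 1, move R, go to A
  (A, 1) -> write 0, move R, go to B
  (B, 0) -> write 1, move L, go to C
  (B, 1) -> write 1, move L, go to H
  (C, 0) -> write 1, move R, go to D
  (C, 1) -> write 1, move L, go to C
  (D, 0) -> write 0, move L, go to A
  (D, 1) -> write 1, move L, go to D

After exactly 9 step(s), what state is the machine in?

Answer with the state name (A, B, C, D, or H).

Answer: A

Derivation:
Step 1: in state A at pos -1, read 0 -> (A,0)->write 1,move R,goto A. Now: state=A, head=0, tape[-2..1]=0110 (head:   ^)
Step 2: in state A at pos 0, read 1 -> (A,1)->write 0,move R,goto B. Now: state=B, head=1, tape[-2..2]=01000 (head:    ^)
Step 3: in state B at pos 1, read 0 -> (B,0)->write 1,move L,goto C. Now: state=C, head=0, tape[-2..2]=01010 (head:   ^)
Step 4: in state C at pos 0, read 0 -> (C,0)->write 1,move R,goto D. Now: state=D, head=1, tape[-2..2]=01110 (head:    ^)
Step 5: in state D at pos 1, read 1 -> (D,1)->write 1,move L,goto D. Now: state=D, head=0, tape[-2..2]=01110 (head:   ^)
Step 6: in state D at pos 0, read 1 -> (D,1)->write 1,move L,goto D. Now: state=D, head=-1, tape[-2..2]=01110 (head:  ^)
Step 7: in state D at pos -1, read 1 -> (D,1)->write 1,move L,goto D. Now: state=D, head=-2, tape[-3..2]=001110 (head:  ^)
Step 8: in state D at pos -2, read 0 -> (D,0)->write 0,move L,goto A. Now: state=A, head=-3, tape[-4..2]=0001110 (head:  ^)
Step 9: in state A at pos -3, read 0 -> (A,0)->write 1,move R,goto A. Now: state=A, head=-2, tape[-4..2]=0101110 (head:   ^)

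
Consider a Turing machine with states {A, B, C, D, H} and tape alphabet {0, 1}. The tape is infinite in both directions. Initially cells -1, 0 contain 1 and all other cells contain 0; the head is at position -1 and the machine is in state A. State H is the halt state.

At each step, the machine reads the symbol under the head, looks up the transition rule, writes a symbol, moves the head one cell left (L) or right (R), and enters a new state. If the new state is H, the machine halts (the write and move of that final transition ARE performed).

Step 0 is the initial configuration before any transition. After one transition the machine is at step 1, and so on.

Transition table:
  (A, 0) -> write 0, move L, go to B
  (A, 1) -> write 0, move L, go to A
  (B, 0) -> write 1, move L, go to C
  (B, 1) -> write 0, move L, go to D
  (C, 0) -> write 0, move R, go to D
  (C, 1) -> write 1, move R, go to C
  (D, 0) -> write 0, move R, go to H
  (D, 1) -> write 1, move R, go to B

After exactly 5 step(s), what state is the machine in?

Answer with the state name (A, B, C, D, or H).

Step 1: in state A at pos -1, read 1 -> (A,1)->write 0,move L,goto A. Now: state=A, head=-2, tape[-3..1]=00010 (head:  ^)
Step 2: in state A at pos -2, read 0 -> (A,0)->write 0,move L,goto B. Now: state=B, head=-3, tape[-4..1]=000010 (head:  ^)
Step 3: in state B at pos -3, read 0 -> (B,0)->write 1,move L,goto C. Now: state=C, head=-4, tape[-5..1]=0010010 (head:  ^)
Step 4: in state C at pos -4, read 0 -> (C,0)->write 0,move R,goto D. Now: state=D, head=-3, tape[-5..1]=0010010 (head:   ^)
Step 5: in state D at pos -3, read 1 -> (D,1)->write 1,move R,goto B. Now: state=B, head=-2, tape[-5..1]=0010010 (head:    ^)

Answer: B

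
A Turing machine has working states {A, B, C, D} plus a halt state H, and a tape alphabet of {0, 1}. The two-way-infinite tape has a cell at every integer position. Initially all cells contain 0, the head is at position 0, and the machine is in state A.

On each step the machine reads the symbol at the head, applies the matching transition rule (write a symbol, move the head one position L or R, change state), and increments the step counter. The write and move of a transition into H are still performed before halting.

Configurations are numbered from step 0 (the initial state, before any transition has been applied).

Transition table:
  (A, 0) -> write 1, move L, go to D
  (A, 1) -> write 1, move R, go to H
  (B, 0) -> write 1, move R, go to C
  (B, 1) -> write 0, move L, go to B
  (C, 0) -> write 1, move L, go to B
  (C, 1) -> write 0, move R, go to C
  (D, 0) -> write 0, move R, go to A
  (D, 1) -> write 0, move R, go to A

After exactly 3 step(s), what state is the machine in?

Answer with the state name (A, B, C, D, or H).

Answer: H

Derivation:
Step 1: in state A at pos 0, read 0 -> (A,0)->write 1,move L,goto D. Now: state=D, head=-1, tape[-2..1]=0010 (head:  ^)
Step 2: in state D at pos -1, read 0 -> (D,0)->write 0,move R,goto A. Now: state=A, head=0, tape[-2..1]=0010 (head:   ^)
Step 3: in state A at pos 0, read 1 -> (A,1)->write 1,move R,goto H. Now: state=H, head=1, tape[-2..2]=00100 (head:    ^)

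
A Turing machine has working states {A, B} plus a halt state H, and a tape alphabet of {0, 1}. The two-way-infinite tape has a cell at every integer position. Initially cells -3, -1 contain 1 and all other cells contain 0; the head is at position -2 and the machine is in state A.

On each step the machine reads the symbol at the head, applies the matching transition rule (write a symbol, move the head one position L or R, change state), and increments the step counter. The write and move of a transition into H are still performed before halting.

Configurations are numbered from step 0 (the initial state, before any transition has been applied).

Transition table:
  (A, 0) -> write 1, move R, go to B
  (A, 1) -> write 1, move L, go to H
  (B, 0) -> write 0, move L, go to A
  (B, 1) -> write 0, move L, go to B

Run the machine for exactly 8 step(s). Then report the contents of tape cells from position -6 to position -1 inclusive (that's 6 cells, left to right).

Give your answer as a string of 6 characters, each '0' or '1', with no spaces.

Step 1: in state A at pos -2, read 0 -> (A,0)->write 1,move R,goto B. Now: state=B, head=-1, tape[-4..0]=01110 (head:    ^)
Step 2: in state B at pos -1, read 1 -> (B,1)->write 0,move L,goto B. Now: state=B, head=-2, tape[-4..0]=01100 (head:   ^)
Step 3: in state B at pos -2, read 1 -> (B,1)->write 0,move L,goto B. Now: state=B, head=-3, tape[-4..0]=01000 (head:  ^)
Step 4: in state B at pos -3, read 1 -> (B,1)->write 0,move L,goto B. Now: state=B, head=-4, tape[-5..0]=000000 (head:  ^)
Step 5: in state B at pos -4, read 0 -> (B,0)->write 0,move L,goto A. Now: state=A, head=-5, tape[-6..0]=0000000 (head:  ^)
Step 6: in state A at pos -5, read 0 -> (A,0)->write 1,move R,goto B. Now: state=B, head=-4, tape[-6..0]=0100000 (head:   ^)
Step 7: in state B at pos -4, read 0 -> (B,0)->write 0,move L,goto A. Now: state=A, head=-5, tape[-6..0]=0100000 (head:  ^)
Step 8: in state A at pos -5, read 1 -> (A,1)->write 1,move L,goto H. Now: state=H, head=-6, tape[-7..0]=00100000 (head:  ^)

Answer: 010000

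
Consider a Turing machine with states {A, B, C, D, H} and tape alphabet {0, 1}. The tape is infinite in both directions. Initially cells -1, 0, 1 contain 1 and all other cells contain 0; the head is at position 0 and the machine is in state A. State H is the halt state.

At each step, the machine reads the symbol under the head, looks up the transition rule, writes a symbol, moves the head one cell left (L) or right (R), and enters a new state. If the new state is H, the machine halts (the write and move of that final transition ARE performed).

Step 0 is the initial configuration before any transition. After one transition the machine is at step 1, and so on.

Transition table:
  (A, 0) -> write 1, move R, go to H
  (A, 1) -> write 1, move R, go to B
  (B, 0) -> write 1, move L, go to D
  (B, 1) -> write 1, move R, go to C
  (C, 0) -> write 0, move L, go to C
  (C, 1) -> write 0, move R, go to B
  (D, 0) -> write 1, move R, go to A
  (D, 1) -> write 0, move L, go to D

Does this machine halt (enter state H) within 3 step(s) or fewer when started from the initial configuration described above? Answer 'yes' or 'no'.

Answer: no

Derivation:
Step 1: in state A at pos 0, read 1 -> (A,1)->write 1,move R,goto B. Now: state=B, head=1, tape[-2..2]=01110 (head:    ^)
Step 2: in state B at pos 1, read 1 -> (B,1)->write 1,move R,goto C. Now: state=C, head=2, tape[-2..3]=011100 (head:     ^)
Step 3: in state C at pos 2, read 0 -> (C,0)->write 0,move L,goto C. Now: state=C, head=1, tape[-2..3]=011100 (head:    ^)
After 3 step(s): state = C (not H) -> not halted within 3 -> no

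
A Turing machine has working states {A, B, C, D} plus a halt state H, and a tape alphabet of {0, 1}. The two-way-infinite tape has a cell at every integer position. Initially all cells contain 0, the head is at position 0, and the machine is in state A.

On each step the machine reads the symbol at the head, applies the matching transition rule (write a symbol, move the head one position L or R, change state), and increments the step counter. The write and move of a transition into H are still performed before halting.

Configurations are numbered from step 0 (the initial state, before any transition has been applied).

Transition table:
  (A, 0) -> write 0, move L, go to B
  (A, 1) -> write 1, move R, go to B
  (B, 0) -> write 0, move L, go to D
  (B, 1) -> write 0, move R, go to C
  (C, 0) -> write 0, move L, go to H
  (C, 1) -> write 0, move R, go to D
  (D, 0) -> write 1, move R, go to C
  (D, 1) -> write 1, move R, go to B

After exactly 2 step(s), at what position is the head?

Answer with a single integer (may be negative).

Answer: -2

Derivation:
Step 1: in state A at pos 0, read 0 -> (A,0)->write 0,move L,goto B. Now: state=B, head=-1, tape[-2..1]=0000 (head:  ^)
Step 2: in state B at pos -1, read 0 -> (B,0)->write 0,move L,goto D. Now: state=D, head=-2, tape[-3..1]=00000 (head:  ^)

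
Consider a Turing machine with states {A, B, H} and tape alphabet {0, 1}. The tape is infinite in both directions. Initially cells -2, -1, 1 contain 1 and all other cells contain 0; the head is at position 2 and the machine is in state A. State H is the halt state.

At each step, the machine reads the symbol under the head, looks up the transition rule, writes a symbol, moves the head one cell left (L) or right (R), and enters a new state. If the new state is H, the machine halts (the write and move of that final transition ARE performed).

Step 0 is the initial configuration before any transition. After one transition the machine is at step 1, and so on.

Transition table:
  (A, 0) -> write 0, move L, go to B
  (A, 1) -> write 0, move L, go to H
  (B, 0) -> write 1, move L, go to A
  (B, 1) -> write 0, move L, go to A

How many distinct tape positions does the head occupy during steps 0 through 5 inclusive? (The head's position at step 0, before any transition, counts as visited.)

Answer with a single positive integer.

Answer: 6

Derivation:
Step 1: in state A at pos 2, read 0 -> (A,0)->write 0,move L,goto B. Now: state=B, head=1, tape[-3..3]=0110100 (head:     ^)
Step 2: in state B at pos 1, read 1 -> (B,1)->write 0,move L,goto A. Now: state=A, head=0, tape[-3..3]=0110000 (head:    ^)
Step 3: in state A at pos 0, read 0 -> (A,0)->write 0,move L,goto B. Now: state=B, head=-1, tape[-3..3]=0110000 (head:   ^)
Step 4: in state B at pos -1, read 1 -> (B,1)->write 0,move L,goto A. Now: state=A, head=-2, tape[-3..3]=0100000 (head:  ^)
Step 5: in state A at pos -2, read 1 -> (A,1)->write 0,move L,goto H. Now: state=H, head=-3, tape[-4..3]=00000000 (head:  ^)
Head positions at steps 0..5: starting at 2, distinct positions visited = {-3, -2, -1, 0, 1, 2} -> 6 position(s)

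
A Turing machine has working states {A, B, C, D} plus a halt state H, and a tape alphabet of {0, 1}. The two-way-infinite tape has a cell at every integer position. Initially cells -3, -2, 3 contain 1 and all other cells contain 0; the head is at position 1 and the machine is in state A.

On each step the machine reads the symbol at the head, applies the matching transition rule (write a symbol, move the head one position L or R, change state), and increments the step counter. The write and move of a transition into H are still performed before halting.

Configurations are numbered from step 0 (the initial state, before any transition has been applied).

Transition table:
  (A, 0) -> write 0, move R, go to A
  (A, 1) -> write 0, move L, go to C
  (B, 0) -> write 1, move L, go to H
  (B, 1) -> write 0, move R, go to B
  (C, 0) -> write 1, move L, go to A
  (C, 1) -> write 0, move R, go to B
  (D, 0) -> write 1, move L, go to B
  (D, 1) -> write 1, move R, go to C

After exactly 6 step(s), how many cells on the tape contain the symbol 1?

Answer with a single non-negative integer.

Answer: 2

Derivation:
Step 1: in state A at pos 1, read 0 -> (A,0)->write 0,move R,goto A. Now: state=A, head=2, tape[-4..4]=011000010 (head:       ^)
Step 2: in state A at pos 2, read 0 -> (A,0)->write 0,move R,goto A. Now: state=A, head=3, tape[-4..4]=011000010 (head:        ^)
Step 3: in state A at pos 3, read 1 -> (A,1)->write 0,move L,goto C. Now: state=C, head=2, tape[-4..4]=011000000 (head:       ^)
Step 4: in state C at pos 2, read 0 -> (C,0)->write 1,move L,goto A. Now: state=A, head=1, tape[-4..4]=011000100 (head:      ^)
Step 5: in state A at pos 1, read 0 -> (A,0)->write 0,move R,goto A. Now: state=A, head=2, tape[-4..4]=011000100 (head:       ^)
Step 6: in state A at pos 2, read 1 -> (A,1)->write 0,move L,goto C. Now: state=C, head=1, tape[-4..4]=011000000 (head:      ^)
Cells containing 1 after step 6: {-3, -2} -> 2 cell(s)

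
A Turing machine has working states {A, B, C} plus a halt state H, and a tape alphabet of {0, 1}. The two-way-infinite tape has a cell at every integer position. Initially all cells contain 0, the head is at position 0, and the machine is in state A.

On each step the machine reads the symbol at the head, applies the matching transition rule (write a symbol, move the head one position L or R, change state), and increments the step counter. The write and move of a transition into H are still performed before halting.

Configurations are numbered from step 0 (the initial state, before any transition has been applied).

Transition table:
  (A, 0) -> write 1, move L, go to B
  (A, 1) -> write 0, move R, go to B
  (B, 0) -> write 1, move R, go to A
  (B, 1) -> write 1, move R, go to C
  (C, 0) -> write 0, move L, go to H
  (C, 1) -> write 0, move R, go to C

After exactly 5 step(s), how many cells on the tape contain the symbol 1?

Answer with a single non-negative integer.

Answer: 3

Derivation:
Step 1: in state A at pos 0, read 0 -> (A,0)->write 1,move L,goto B. Now: state=B, head=-1, tape[-2..1]=0010 (head:  ^)
Step 2: in state B at pos -1, read 0 -> (B,0)->write 1,move R,goto A. Now: state=A, head=0, tape[-2..1]=0110 (head:   ^)
Step 3: in state A at pos 0, read 1 -> (A,1)->write 0,move R,goto B. Now: state=B, head=1, tape[-2..2]=01000 (head:    ^)
Step 4: in state B at pos 1, read 0 -> (B,0)->write 1,move R,goto A. Now: state=A, head=2, tape[-2..3]=010100 (head:     ^)
Step 5: in state A at pos 2, read 0 -> (A,0)->write 1,move L,goto B. Now: state=B, head=1, tape[-2..3]=010110 (head:    ^)
Cells containing 1 after step 5: {-1, 1, 2} -> 3 cell(s)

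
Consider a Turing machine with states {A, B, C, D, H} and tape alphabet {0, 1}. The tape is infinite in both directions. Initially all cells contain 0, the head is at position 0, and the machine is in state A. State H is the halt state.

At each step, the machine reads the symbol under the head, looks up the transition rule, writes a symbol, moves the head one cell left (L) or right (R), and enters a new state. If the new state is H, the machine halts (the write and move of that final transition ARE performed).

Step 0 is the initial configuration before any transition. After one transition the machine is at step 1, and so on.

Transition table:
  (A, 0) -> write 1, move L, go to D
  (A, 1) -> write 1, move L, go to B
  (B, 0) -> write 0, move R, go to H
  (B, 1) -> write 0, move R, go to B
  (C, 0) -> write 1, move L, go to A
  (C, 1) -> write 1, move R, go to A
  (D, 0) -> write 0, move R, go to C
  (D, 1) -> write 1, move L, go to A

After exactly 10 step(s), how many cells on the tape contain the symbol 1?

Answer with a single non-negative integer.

Step 1: in state A at pos 0, read 0 -> (A,0)->write 1,move L,goto D. Now: state=D, head=-1, tape[-2..1]=0010 (head:  ^)
Step 2: in state D at pos -1, read 0 -> (D,0)->write 0,move R,goto C. Now: state=C, head=0, tape[-2..1]=0010 (head:   ^)
Step 3: in state C at pos 0, read 1 -> (C,1)->write 1,move R,goto A. Now: state=A, head=1, tape[-2..2]=00100 (head:    ^)
Step 4: in state A at pos 1, read 0 -> (A,0)->write 1,move L,goto D. Now: state=D, head=0, tape[-2..2]=00110 (head:   ^)
Step 5: in state D at pos 0, read 1 -> (D,1)->write 1,move L,goto A. Now: state=A, head=-1, tape[-2..2]=00110 (head:  ^)
Step 6: in state A at pos -1, read 0 -> (A,0)->write 1,move L,goto D. Now: state=D, head=-2, tape[-3..2]=001110 (head:  ^)
Step 7: in state D at pos -2, read 0 -> (D,0)->write 0,move R,goto C. Now: state=C, head=-1, tape[-3..2]=001110 (head:   ^)
Step 8: in state C at pos -1, read 1 -> (C,1)->write 1,move R,goto A. Now: state=A, head=0, tape[-3..2]=001110 (head:    ^)
Step 9: in state A at pos 0, read 1 -> (A,1)->write 1,move L,goto B. Now: state=B, head=-1, tape[-3..2]=001110 (head:   ^)
Step 10: in state B at pos -1, read 1 -> (B,1)->write 0,move R,goto B. Now: state=B, head=0, tape[-3..2]=000110 (head:    ^)
Cells containing 1 after step 10: {0, 1} -> 2 cell(s)

Answer: 2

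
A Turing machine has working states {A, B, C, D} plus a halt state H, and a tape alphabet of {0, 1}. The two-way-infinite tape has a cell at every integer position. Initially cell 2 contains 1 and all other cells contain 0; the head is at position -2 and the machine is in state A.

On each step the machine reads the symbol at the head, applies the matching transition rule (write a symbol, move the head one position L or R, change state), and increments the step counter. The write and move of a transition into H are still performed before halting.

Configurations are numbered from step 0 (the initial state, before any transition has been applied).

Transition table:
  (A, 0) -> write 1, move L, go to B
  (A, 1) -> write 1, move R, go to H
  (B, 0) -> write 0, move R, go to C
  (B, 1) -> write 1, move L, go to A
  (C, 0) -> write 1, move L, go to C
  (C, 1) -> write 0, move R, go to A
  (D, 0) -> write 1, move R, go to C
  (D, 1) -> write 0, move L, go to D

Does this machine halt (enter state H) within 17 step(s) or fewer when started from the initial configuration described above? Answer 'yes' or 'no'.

Step 1: in state A at pos -2, read 0 -> (A,0)->write 1,move L,goto B. Now: state=B, head=-3, tape[-4..3]=00100010 (head:  ^)
Step 2: in state B at pos -3, read 0 -> (B,0)->write 0,move R,goto C. Now: state=C, head=-2, tape[-4..3]=00100010 (head:   ^)
Step 3: in state C at pos -2, read 1 -> (C,1)->write 0,move R,goto A. Now: state=A, head=-1, tape[-4..3]=00000010 (head:    ^)
Step 4: in state A at pos -1, read 0 -> (A,0)->write 1,move L,goto B. Now: state=B, head=-2, tape[-4..3]=00010010 (head:   ^)
Step 5: in state B at pos -2, read 0 -> (B,0)->write 0,move R,goto C. Now: state=C, head=-1, tape[-4..3]=00010010 (head:    ^)
Step 6: in state C at pos -1, read 1 -> (C,1)->write 0,move R,goto A. Now: state=A, head=0, tape[-4..3]=00000010 (head:     ^)
Step 7: in state A at pos 0, read 0 -> (A,0)->write 1,move L,goto B. Now: state=B, head=-1, tape[-4..3]=00001010 (head:    ^)
Step 8: in state B at pos -1, read 0 -> (B,0)->write 0,move R,goto C. Now: state=C, head=0, tape[-4..3]=00001010 (head:     ^)
Step 9: in state C at pos 0, read 1 -> (C,1)->write 0,move R,goto A. Now: state=A, head=1, tape[-4..3]=00000010 (head:      ^)
Step 10: in state A at pos 1, read 0 -> (A,0)->write 1,move L,goto B. Now: state=B, head=0, tape[-4..3]=00000110 (head:     ^)
Step 11: in state B at pos 0, read 0 -> (B,0)->write 0,move R,goto C. Now: state=C, head=1, tape[-4..3]=00000110 (head:      ^)
Step 12: in state C at pos 1, read 1 -> (C,1)->write 0,move R,goto A. Now: state=A, head=2, tape[-4..3]=00000010 (head:       ^)
Step 13: in state A at pos 2, read 1 -> (A,1)->write 1,move R,goto H. Now: state=H, head=3, tape[-4..4]=000000100 (head:        ^)
State H reached at step 13; 13 <= 17 -> yes

Answer: yes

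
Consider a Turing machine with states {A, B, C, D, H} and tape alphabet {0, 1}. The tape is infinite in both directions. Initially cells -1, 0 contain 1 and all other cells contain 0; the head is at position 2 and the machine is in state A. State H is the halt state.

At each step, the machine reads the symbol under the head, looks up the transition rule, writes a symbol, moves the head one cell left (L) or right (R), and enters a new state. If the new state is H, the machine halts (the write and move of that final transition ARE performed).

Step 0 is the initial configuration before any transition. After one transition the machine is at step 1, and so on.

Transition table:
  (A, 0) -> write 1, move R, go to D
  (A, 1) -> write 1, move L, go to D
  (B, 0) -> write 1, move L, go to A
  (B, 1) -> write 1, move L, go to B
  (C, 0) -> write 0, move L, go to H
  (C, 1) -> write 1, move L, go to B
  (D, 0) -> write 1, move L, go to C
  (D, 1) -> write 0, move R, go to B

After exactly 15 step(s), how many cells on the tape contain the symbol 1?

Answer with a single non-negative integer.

Step 1: in state A at pos 2, read 0 -> (A,0)->write 1,move R,goto D. Now: state=D, head=3, tape[-2..4]=0110100 (head:      ^)
Step 2: in state D at pos 3, read 0 -> (D,0)->write 1,move L,goto C. Now: state=C, head=2, tape[-2..4]=0110110 (head:     ^)
Step 3: in state C at pos 2, read 1 -> (C,1)->write 1,move L,goto B. Now: state=B, head=1, tape[-2..4]=0110110 (head:    ^)
Step 4: in state B at pos 1, read 0 -> (B,0)->write 1,move L,goto A. Now: state=A, head=0, tape[-2..4]=0111110 (head:   ^)
Step 5: in state A at pos 0, read 1 -> (A,1)->write 1,move L,goto D. Now: state=D, head=-1, tape[-2..4]=0111110 (head:  ^)
Step 6: in state D at pos -1, read 1 -> (D,1)->write 0,move R,goto B. Now: state=B, head=0, tape[-2..4]=0011110 (head:   ^)
Step 7: in state B at pos 0, read 1 -> (B,1)->write 1,move L,goto B. Now: state=B, head=-1, tape[-2..4]=0011110 (head:  ^)
Step 8: in state B at pos -1, read 0 -> (B,0)->write 1,move L,goto A. Now: state=A, head=-2, tape[-3..4]=00111110 (head:  ^)
Step 9: in state A at pos -2, read 0 -> (A,0)->write 1,move R,goto D. Now: state=D, head=-1, tape[-3..4]=01111110 (head:   ^)
Step 10: in state D at pos -1, read 1 -> (D,1)->write 0,move R,goto B. Now: state=B, head=0, tape[-3..4]=01011110 (head:    ^)
Step 11: in state B at pos 0, read 1 -> (B,1)->write 1,move L,goto B. Now: state=B, head=-1, tape[-3..4]=01011110 (head:   ^)
Step 12: in state B at pos -1, read 0 -> (B,0)->write 1,move L,goto A. Now: state=A, head=-2, tape[-3..4]=01111110 (head:  ^)
Step 13: in state A at pos -2, read 1 -> (A,1)->write 1,move L,goto D. Now: state=D, head=-3, tape[-4..4]=001111110 (head:  ^)
Step 14: in state D at pos -3, read 0 -> (D,0)->write 1,move L,goto C. Now: state=C, head=-4, tape[-5..4]=0011111110 (head:  ^)
Step 15: in state C at pos -4, read 0 -> (C,0)->write 0,move L,goto H. Now: state=H, head=-5, tape[-6..4]=00011111110 (head:  ^)
Cells containing 1 after step 15: {-3, -2, -1, 0, 1, 2, 3} -> 7 cell(s)

Answer: 7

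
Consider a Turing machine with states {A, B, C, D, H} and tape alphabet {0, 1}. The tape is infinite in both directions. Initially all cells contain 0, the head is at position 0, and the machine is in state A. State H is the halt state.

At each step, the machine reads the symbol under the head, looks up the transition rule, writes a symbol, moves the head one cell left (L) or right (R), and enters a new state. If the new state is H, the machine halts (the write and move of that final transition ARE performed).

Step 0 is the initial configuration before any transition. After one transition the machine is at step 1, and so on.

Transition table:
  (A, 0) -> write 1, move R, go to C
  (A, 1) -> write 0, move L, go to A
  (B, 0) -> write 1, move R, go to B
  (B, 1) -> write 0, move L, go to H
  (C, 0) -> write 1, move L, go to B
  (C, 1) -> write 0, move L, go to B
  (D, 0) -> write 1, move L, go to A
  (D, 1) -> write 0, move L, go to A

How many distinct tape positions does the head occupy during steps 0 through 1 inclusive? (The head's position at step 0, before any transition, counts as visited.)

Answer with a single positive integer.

Answer: 2

Derivation:
Step 1: in state A at pos 0, read 0 -> (A,0)->write 1,move R,goto C. Now: state=C, head=1, tape[-1..2]=0100 (head:   ^)
Head positions at steps 0..1: starting at 0, distinct positions visited = {0, 1} -> 2 position(s)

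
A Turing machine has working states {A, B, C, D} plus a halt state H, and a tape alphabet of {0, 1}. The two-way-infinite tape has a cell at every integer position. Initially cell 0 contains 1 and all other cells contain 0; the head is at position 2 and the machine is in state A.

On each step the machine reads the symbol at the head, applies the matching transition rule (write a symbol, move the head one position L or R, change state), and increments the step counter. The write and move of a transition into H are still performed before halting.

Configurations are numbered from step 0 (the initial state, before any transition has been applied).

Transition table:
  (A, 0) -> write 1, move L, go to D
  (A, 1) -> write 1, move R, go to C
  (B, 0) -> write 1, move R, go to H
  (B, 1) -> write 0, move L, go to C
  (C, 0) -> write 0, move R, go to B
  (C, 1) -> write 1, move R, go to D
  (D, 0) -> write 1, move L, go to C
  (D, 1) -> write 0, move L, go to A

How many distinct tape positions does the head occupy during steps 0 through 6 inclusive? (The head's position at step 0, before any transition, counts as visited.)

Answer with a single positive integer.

Step 1: in state A at pos 2, read 0 -> (A,0)->write 1,move L,goto D. Now: state=D, head=1, tape[-1..3]=01010 (head:   ^)
Step 2: in state D at pos 1, read 0 -> (D,0)->write 1,move L,goto C. Now: state=C, head=0, tape[-1..3]=01110 (head:  ^)
Step 3: in state C at pos 0, read 1 -> (C,1)->write 1,move R,goto D. Now: state=D, head=1, tape[-1..3]=01110 (head:   ^)
Step 4: in state D at pos 1, read 1 -> (D,1)->write 0,move L,goto A. Now: state=A, head=0, tape[-1..3]=01010 (head:  ^)
Step 5: in state A at pos 0, read 1 -> (A,1)->write 1,move R,goto C. Now: state=C, head=1, tape[-1..3]=01010 (head:   ^)
Step 6: in state C at pos 1, read 0 -> (C,0)->write 0,move R,goto B. Now: state=B, head=2, tape[-1..3]=01010 (head:    ^)
Head positions at steps 0..6: starting at 2, distinct positions visited = {0, 1, 2} -> 3 position(s)

Answer: 3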